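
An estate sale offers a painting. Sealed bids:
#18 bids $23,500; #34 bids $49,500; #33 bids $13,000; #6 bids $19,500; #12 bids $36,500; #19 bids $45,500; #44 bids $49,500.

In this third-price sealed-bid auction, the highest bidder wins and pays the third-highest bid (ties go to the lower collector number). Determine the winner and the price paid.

Bids in order: 49,500 (#34) > 49,500 (#44) > 45,500 (#19) > 36,500 (#12) > 23,500 (#18) > 19,500 (#6) > …
Tie at $49,500 → #34 wins by tie-break.
#34 is highest; pays the third-highest bid, $45,500.

#34 pays $45,500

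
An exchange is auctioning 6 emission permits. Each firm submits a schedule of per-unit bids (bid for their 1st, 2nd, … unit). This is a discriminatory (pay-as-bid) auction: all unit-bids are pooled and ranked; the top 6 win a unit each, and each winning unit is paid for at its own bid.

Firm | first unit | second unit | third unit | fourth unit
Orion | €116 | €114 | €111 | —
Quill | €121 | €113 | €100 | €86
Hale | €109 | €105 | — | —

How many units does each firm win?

Merging the schedules and taking the best 6: 121 (Quill-1), 116 (Orion-1), 114 (Orion-2), 113 (Quill-2), 111 (Orion-3), 109 (Hale-1)
Next rejected bid: €105 (not a price — pay-as-bid).
Allocation: Hale 1, Orion 3, Quill 2.

Hale 1, Orion 3, Quill 2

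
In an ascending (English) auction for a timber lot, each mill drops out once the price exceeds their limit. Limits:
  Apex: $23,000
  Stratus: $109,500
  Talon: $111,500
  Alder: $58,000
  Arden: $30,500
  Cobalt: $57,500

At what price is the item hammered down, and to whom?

Talon wins at $109,500

Rule: the price rises until one bidder remains; the winner pays the price at which the last rival dropped out.
Limits ranked: 111,500 (Talon) > 109,500 (Stratus) > 58,000 (Alder) > 57,500 (Cobalt) > 30,500 (Arden) > 23,000 (Apex)
Bidding ends when Stratus exits at $109,500; Talon takes it.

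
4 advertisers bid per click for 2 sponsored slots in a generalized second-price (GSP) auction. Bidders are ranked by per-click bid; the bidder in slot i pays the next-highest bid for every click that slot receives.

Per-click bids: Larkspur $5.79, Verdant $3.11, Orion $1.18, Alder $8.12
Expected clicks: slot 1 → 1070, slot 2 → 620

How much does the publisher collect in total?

Ranked by bid: $8.12 (Alder) > $5.79 (Larkspur) > $3.11 (Verdant) > …
Slot 1: Alder pays $5.79 × 1070 = $6195.30
Slot 2: Larkspur pays $3.11 × 620 = $1928.20
Total = $8123.50

Total revenue: $8123.50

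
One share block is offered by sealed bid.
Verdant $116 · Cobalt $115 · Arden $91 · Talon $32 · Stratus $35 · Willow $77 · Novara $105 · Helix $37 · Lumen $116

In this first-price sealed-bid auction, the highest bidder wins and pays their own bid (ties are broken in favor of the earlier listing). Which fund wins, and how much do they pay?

Sorting bids: 116 (Verdant) > 116 (Lumen) > 115 (Cobalt) > 105 (Novara) > 91 (Arden) > 77 (Willow) > …
Verdant and Lumen tie at $116; tie-break gives it to Verdant.
First-price: Verdant pays what they bid, $116.

Verdant pays $116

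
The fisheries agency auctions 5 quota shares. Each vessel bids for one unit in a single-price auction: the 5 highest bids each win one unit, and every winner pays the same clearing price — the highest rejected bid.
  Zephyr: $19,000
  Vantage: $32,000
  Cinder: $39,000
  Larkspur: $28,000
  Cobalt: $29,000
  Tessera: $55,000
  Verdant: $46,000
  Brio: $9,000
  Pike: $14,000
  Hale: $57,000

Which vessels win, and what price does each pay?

Ordering the bids: 57,000 (Hale), 55,000 (Tessera), 46,000 (Verdant), 39,000 (Cinder), 32,000 (Vantage), 29,000 (Cobalt), 28,000 (Larkspur), …
Top 5: Hale, Tessera, Verdant, Cinder, Vantage.
Clearing price = highest rejected bid = $29,000.

Hale, Tessera, Verdant, Cinder, Vantage; each pays $29,000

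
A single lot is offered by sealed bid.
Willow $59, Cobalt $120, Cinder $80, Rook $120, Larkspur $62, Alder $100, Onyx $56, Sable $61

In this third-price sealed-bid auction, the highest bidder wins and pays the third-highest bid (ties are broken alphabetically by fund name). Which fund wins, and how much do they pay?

Sorting bids: 120 (Cobalt) > 120 (Rook) > 100 (Alder) > 80 (Cinder) > 62 (Larkspur) > 61 (Sable) > …
Cobalt and Rook tie at $120; tie-break gives it to Cobalt.
Cobalt wins; payment is bid #3 in the ranking = $100.

Cobalt pays $100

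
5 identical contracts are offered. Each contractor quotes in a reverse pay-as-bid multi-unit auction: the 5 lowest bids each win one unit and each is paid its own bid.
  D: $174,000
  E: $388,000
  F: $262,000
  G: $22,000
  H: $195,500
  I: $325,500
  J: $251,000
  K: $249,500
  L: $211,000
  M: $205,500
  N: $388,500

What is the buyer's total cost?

Sorting: 22,000 (G), 174,000 (D), 195,500 (H), 205,500 (M), 211,000 (L), 249,500 (K), 251,000 (J), …
Winners (5 units): G, D, H, M, L.
Total cost = 22,000 + 174,000 + 195,500 + 205,500 + 211,000 = $808,000.

Total cost: $808,000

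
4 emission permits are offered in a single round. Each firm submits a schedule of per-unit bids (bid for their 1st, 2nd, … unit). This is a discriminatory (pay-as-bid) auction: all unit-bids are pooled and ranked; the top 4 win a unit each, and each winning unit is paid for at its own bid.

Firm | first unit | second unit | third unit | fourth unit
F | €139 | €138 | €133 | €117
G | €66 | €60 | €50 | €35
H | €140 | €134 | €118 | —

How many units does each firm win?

F 2, H 2

All unit-bids, highest first — top 4: 140 (H-1), 139 (F-1), 138 (F-2), 134 (H-2)
Next rejected bid: €133 (not a price — pay-as-bid).
Allocation: F 2, H 2.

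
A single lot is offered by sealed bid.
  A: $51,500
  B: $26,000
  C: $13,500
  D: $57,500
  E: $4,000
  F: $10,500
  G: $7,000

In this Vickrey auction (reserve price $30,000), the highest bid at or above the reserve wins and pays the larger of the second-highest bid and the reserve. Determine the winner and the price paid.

Bids ranked: 57,500 (D) > 51,500 (A) > 26,000 (B) > 13,500 (C) > 10,500 (F) > 7,000 (G) > …
Highest eligible bid: D at $57,500.
Second-highest bid $51,500 exceeds the reserve $30,000 → payment $51,500.

D pays $51,500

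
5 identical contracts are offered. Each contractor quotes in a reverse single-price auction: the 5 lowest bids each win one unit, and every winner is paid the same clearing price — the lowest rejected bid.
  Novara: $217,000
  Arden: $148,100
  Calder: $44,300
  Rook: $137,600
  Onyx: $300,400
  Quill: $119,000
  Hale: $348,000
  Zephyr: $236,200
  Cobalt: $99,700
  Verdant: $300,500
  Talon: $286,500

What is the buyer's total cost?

Total cost: $1,085,000

Ordering the bids: 44,300 (Calder), 99,700 (Cobalt), 119,000 (Quill), 137,600 (Rook), 148,100 (Arden), 217,000 (Novara), 236,200 (Zephyr), …
The 5 lowest are Calder, Cobalt, Quill, Rook, Arden.
Lowest unsuccessful bid: $217,000 → clearing price.
Total cost = 5 × $217,000 = $1,085,000.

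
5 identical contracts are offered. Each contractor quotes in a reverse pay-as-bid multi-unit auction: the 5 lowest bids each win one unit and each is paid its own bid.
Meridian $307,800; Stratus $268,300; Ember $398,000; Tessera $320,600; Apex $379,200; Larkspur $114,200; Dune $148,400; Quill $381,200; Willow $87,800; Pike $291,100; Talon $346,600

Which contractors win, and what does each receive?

Willow $87,800, Larkspur $114,200, Dune $148,400, Stratus $268,300, Pike $291,100

Ordering the bids: 87,800 (Willow), 114,200 (Larkspur), 148,400 (Dune), 268,300 (Stratus), 291,100 (Pike), 307,800 (Meridian), 320,600 (Tessera), …
The 5 lowest are Willow, Larkspur, Dune, Stratus, Pike.
Each winner is paid its own bid: Willow $87,800, Larkspur $114,200, Dune $148,400, Stratus $268,300, Pike $291,100.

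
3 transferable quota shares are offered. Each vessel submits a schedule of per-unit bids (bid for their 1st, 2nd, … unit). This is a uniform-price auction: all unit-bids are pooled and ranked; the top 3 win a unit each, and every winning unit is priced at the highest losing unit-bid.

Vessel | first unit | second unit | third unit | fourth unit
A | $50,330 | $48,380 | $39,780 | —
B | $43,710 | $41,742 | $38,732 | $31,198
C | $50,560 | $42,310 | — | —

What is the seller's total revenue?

Total revenue: $131,130

Pooled unit-bids ranked (top 3): 50,560 (C-1), 50,330 (A-1), 48,380 (A-2)
The (k+1)-th unit-bid is $43,710.
Allocation: A 2, C 1. Every unit priced at $43,710.
Revenue = 3 × 43,710 = $131,130.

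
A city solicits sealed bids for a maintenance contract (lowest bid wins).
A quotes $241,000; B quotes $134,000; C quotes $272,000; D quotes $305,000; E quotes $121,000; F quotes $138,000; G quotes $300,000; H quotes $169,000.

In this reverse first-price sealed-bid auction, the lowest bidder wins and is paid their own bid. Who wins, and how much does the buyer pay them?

Sorting bids: 121,000 (E) < 134,000 (B) < 138,000 (F) < 169,000 (H) < 241,000 (A) < 272,000 (C) < …
E has the lowest bid and is paid exactly that: $121,000.

E is paid $121,000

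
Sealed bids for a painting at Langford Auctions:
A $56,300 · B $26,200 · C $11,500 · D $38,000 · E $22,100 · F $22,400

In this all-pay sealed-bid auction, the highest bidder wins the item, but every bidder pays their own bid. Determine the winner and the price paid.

Sorting bids: 56,300 (A) > 38,000 (D) > 26,200 (B) > 22,400 (F) > 22,100 (E) > 11,500 (C)
A is highest and takes the item; every bidder forfeits their bid.

A pays $56,300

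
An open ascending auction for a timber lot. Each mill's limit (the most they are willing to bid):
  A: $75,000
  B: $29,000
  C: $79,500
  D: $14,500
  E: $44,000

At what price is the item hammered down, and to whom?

Ascending (English) auction: the price rises until one bidder remains; the winner pays the price at which the last rival dropped out.
Sorting limits: 79,500 (C) > 75,000 (A) > 44,000 (E) > 29,000 (B) > 14,500 (D)
Bidding ends when A exits at $75,000; C takes it.

C wins at $75,000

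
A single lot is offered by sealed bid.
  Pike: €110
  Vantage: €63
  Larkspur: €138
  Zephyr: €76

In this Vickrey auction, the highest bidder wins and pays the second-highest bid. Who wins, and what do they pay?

Vickrey auction: the highest bidder wins and pays the second-highest bid.
Bids in order: 138 (Larkspur) > 110 (Pike) > 76 (Zephyr) > 63 (Vantage)
Larkspur wins with the highest bid; price is set by the runner-up at €110.

Larkspur pays €110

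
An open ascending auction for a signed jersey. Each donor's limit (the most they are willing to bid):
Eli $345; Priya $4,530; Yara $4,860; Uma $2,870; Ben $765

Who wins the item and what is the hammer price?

Yara wins at $4,530

Sorting limits: 4,860 (Yara) > 4,530 (Priya) > 2,870 (Uma) > 765 (Ben) > 345 (Eli)
Priya is the last rival to drop out, at $4,530; Yara remains and wins at that price.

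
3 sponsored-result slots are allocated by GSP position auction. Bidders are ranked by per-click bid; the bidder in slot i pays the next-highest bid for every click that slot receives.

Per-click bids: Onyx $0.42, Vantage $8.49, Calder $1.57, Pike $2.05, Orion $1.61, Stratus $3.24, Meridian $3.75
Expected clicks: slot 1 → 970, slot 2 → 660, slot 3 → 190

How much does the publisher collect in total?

Total revenue: $6165.40

Per-click bids in order: $8.49 (Vantage) > $3.75 (Meridian) > $3.24 (Stratus) > $2.05 (Pike) > …
Slot 1: Vantage pays $3.75 × 970 = $3637.50
Slot 2: Meridian pays $3.24 × 660 = $2138.40
Slot 3: Stratus pays $2.05 × 190 = $389.50
Total = $6165.40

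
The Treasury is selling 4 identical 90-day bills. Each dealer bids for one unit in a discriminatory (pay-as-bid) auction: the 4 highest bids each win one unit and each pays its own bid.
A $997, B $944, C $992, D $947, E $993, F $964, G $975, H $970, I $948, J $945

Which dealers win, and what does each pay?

Bids ranked high→low: 997 (A), 993 (E), 992 (C), 975 (G), 970 (H), 964 (F), …
The 4 highest are A, E, C, G.
Each winner pays its own bid: A $997, E $993, C $992, G $975.

A $997, E $993, C $992, G $975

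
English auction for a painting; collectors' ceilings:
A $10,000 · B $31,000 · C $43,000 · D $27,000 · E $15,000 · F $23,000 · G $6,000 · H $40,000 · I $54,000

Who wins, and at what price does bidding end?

I wins at $43,000

Ascending (English) auction: the price rises until one bidder remains; the winner pays the price at which the last rival dropped out.
Sorting limits: 54,000 (I) > 43,000 (C) > 40,000 (H) > 31,000 (B) > 27,000 (D) > 23,000 (F) > …
C is the last rival to drop out, at $43,000; I remains and wins at that price.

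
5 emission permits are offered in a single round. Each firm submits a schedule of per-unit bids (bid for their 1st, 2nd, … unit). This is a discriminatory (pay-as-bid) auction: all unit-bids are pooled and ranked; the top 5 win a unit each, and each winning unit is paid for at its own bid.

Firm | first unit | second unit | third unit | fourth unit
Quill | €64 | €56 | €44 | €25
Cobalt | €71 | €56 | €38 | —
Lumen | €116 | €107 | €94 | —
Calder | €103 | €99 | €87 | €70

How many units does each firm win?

Merging the schedules and taking the best 5: 116 (Lumen-1), 107 (Lumen-2), 103 (Calder-1), 99 (Calder-2), 94 (Lumen-3)
Next rejected bid: €87 (not a price — pay-as-bid).
Allocation: Calder 2, Lumen 3.

Calder 2, Lumen 3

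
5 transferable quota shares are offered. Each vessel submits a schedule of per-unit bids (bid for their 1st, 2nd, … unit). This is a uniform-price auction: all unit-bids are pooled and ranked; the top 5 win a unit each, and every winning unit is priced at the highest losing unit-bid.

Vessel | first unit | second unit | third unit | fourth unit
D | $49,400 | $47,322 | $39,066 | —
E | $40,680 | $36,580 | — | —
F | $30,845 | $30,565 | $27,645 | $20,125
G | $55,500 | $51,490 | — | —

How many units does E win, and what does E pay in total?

All unit-bids, highest first — top 5: 55,500 (G-1), 51,490 (G-2), 49,400 (D-1), 47,322 (D-2), 40,680 (E-1)
Highest rejected unit-bid = $39,066.
E wins 1 unit(s) at $39,066 each.

E: 1 unit, pays $39,066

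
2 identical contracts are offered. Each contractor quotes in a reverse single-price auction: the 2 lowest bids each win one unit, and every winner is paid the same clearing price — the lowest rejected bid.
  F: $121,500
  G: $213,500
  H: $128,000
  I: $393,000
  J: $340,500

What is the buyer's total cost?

Total cost: $427,000

Bids ranked low→high: 121,500 (F), 128,000 (H), 213,500 (G), 340,500 (J), …
The 2 lowest are F, H.
First losing bid is G's $213,500, which sets the uniform price.
Total cost = 2 × $213,500 = $427,000.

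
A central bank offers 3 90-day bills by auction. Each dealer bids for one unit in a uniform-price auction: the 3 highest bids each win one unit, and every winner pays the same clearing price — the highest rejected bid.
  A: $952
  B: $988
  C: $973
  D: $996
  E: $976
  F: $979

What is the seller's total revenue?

Total revenue: $2,928

Ordering the bids: 996 (D), 988 (B), 979 (F), 976 (E), 973 (C), …
Top 3: D, B, F.
First losing bid is E's $976, which sets the uniform price.
Total revenue = 3 × $976 = $2,928.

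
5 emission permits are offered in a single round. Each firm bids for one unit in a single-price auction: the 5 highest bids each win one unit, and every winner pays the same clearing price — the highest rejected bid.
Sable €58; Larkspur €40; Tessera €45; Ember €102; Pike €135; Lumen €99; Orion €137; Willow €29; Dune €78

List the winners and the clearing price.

Orion, Pike, Ember, Lumen, Dune; each pays €58

Sorting: 137 (Orion), 135 (Pike), 102 (Ember), 99 (Lumen), 78 (Dune), 58 (Sable), 45 (Tessera), …
The 5 highest are Orion, Pike, Ember, Lumen, Dune.
Clearing price = highest rejected bid = €58.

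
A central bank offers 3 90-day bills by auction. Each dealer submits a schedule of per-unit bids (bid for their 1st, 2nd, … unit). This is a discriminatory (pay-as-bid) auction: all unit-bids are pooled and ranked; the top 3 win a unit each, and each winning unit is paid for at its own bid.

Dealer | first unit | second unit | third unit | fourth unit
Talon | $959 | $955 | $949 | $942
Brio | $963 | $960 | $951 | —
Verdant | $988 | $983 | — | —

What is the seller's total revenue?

Merging the schedules and taking the best 3: 988 (Verdant-1), 983 (Verdant-2), 963 (Brio-1)
Next rejected bid: $960 (not a price — pay-as-bid).
Each winning unit pays its own bid.
Revenue = 988 + 983 + 963 = $2,934.

Total revenue: $2,934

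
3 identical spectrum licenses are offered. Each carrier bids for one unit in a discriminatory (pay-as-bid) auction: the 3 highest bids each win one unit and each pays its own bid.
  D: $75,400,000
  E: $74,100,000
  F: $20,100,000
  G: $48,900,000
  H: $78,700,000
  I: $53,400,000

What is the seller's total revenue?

Ordering the bids: 78,700,000 (H), 75,400,000 (D), 74,100,000 (E), 53,400,000 (I), 48,900,000 (G), …
Top 3: H, D, E.
Total revenue = 78,700,000 + 75,400,000 + 74,100,000 = $228,200,000.

Total revenue: $228,200,000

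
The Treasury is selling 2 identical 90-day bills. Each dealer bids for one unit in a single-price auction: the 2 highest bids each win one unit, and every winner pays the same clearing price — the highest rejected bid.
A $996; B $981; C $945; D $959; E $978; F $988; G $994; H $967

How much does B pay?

B pays $0

Ordering the bids: 996 (A), 994 (G), 988 (F), 981 (B), …
The 2 highest are A, G.
Highest unsuccessful bid: $988 → clearing price.
B does not win → pays $0.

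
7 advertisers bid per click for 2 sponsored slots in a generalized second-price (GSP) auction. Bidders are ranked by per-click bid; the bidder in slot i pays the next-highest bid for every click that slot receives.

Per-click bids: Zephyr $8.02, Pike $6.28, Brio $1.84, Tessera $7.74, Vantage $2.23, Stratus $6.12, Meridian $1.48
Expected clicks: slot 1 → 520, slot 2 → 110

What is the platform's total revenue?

Per-click bids in order: $8.02 (Zephyr) > $7.74 (Tessera) > $6.28 (Pike) > …
Slot 1: Zephyr pays $7.74 × 520 = $4024.80
Slot 2: Tessera pays $6.28 × 110 = $690.80
Total = $4715.60

Total revenue: $4715.60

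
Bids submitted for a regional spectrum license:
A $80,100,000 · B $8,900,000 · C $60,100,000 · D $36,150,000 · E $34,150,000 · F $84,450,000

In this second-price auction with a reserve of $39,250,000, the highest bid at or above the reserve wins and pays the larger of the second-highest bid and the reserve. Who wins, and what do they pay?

F pays $80,100,000

Second-price auction with a reserve of $39,250,000: the highest bid at or above the reserve wins and pays the larger of the second-highest bid and the reserve.
Sorting bids: 84,450,000 (F) > 80,100,000 (A) > 60,100,000 (C) > 36,150,000 (D) > 34,150,000 (E) > 8,900,000 (B)
Highest eligible bid: F at $84,450,000.
Second-highest bid $80,100,000 exceeds the reserve $39,250,000 → payment $80,100,000.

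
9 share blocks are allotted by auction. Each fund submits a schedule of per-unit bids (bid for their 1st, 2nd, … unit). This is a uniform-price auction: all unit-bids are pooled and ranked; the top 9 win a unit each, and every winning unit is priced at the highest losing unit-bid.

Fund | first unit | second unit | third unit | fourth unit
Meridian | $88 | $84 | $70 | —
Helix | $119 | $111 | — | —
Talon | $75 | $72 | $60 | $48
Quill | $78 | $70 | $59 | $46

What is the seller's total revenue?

All unit-bids, highest first — top 9: 119 (Helix-1), 111 (Helix-2), 88 (Meridian-1), 84 (Meridian-2), 78 (Quill-1), 75 (Talon-1), 72 (Talon-2), 70 (Meridian-3), 70 (Quill-2)
The (k+1)-th unit-bid is $60.
Allocation: Helix 2, Meridian 3, Quill 2, Talon 2. Every unit priced at $60.
Revenue = 9 × 60 = $540.

Total revenue: $540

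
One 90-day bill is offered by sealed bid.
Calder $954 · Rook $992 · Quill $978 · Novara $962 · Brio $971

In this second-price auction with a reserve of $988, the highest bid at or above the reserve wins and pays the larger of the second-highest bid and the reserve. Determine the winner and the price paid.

Bids in order: 992 (Rook) > 978 (Quill) > 971 (Brio) > 962 (Novara) > 954 (Calder)
Rook has the top bid at or above the reserve ($992).
Second-highest bid $978 is below the reserve $988, so the reserve binds → payment $988.

Rook pays $988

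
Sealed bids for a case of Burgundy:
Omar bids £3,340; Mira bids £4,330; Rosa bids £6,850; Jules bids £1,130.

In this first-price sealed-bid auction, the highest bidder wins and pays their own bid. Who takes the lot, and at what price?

Rosa pays £6,850

Sorting bids: 6,850 (Rosa) > 4,330 (Mira) > 3,340 (Omar) > 1,130 (Jules)
Rosa is highest → pays own bid, £6,850.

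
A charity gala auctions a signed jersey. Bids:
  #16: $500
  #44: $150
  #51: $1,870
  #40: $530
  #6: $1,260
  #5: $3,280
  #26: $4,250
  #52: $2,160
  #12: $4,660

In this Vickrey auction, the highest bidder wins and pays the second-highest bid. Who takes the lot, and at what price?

Rule: the highest bidder wins and pays the second-highest bid.
Bids in order: 4,660 (#12) > 4,250 (#26) > 3,280 (#5) > 2,160 (#52) > 1,870 (#51) > 1,260 (#6) > …
Second-price: #12 pays #26's bid of $4,250.

#12 pays $4,250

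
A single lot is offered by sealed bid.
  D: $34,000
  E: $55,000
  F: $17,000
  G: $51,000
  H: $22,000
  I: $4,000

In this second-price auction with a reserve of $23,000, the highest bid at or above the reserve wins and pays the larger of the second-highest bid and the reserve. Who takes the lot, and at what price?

E pays $51,000

Rule: the highest bid at or above the reserve wins and pays the larger of the second-highest bid and the reserve.
Bids ranked: 55,000 (E) > 51,000 (G) > 34,000 (D) > 22,000 (H) > 17,000 (F) > 4,000 (I)
Highest eligible bid: E at $55,000.
Second-highest bid $51,000 exceeds the reserve $23,000 → payment $51,000.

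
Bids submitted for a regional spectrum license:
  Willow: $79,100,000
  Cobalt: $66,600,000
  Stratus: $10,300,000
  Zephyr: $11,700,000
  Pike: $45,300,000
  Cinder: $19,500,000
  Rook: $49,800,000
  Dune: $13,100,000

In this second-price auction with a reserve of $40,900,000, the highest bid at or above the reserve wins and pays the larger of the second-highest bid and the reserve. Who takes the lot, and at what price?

Sorting bids: 79,100,000 (Willow) > 66,600,000 (Cobalt) > 49,800,000 (Rook) > 45,300,000 (Pike) > 19,500,000 (Cinder) > 13,100,000 (Dune) > …
Highest eligible bid: Willow at $79,100,000.
max(second-highest $66,600,000, reserve $40,900,000) = $66,600,000; the reserve does not bind.

Willow pays $66,600,000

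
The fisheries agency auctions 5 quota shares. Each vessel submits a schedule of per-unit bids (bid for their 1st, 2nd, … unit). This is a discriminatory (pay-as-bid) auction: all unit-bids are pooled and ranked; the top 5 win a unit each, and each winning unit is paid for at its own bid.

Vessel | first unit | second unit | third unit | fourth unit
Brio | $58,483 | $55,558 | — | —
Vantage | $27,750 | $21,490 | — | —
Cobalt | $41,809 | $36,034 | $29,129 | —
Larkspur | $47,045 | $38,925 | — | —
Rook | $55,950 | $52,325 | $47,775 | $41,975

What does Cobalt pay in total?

Pooled unit-bids ranked (top 5): 58,483 (Brio-1), 55,950 (Rook-1), 55,558 (Brio-2), 52,325 (Rook-2), 47,775 (Rook-3)
Next rejected bid: $47,045 (not a price — pay-as-bid).
Cobalt wins no units.

Cobalt pays $0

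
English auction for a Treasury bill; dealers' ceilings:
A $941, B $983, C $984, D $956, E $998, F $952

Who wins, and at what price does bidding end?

E wins at $984

Sorting limits: 998 (E) > 984 (C) > 983 (B) > 956 (D) > 952 (F) > 941 (A)
Bidding ends when C exits at $984; E takes it.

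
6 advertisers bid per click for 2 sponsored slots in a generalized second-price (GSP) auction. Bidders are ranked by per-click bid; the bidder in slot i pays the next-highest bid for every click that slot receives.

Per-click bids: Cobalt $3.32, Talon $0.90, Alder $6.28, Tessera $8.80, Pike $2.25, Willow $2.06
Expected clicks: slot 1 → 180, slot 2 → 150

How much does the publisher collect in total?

Per-click bids in order: $8.80 (Tessera) > $6.28 (Alder) > $3.32 (Cobalt) > …
Slot 1: Tessera pays $6.28 × 180 = $1130.40
Slot 2: Alder pays $3.32 × 150 = $498.00
Total = $1628.40

Total revenue: $1628.40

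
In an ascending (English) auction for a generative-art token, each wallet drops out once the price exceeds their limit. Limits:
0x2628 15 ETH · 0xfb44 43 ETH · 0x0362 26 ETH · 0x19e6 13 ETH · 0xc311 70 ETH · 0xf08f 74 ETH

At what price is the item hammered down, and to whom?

Ascending (English) auction: the price rises until one bidder remains; the winner pays the price at which the last rival dropped out.
Limits ranked: 74 (0xf08f) > 70 (0xc311) > 43 (0xfb44) > 26 (0x0362) > 15 (0x2628) > 13 (0x19e6)
0xc311 is the last rival to drop out, at 70 ETH; 0xf08f remains and wins at that price.

0xf08f wins at 70 ETH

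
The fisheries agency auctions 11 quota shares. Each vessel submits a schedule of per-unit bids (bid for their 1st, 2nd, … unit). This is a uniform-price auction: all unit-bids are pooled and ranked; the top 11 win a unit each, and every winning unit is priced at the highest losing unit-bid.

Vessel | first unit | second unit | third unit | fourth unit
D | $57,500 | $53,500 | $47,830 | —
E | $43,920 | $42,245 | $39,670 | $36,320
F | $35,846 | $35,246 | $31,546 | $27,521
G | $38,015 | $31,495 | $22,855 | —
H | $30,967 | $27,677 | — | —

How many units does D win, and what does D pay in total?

Merging the schedules and taking the best 11: 57,500 (D-1), 53,500 (D-2), 47,830 (D-3), 43,920 (E-1), 42,245 (E-2), 39,670 (E-3), 38,015 (G-1), 36,320 (E-4), 35,846 (F-1), 35,246 (F-2), 31,546 (F-3)
Highest rejected unit-bid = $31,495.
D wins 3 unit(s) at $31,495 each.

D: 3 units, pays $94,485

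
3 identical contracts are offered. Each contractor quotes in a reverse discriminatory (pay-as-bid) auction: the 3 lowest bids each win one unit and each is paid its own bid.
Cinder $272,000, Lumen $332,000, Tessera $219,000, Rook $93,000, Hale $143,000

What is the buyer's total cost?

Ordering the bids: 93,000 (Rook), 143,000 (Hale), 219,000 (Tessera), 272,000 (Cinder), 332,000 (Lumen)
The 3 lowest are Rook, Hale, Tessera.
Total cost = 93,000 + 143,000 + 219,000 = $455,000.

Total cost: $455,000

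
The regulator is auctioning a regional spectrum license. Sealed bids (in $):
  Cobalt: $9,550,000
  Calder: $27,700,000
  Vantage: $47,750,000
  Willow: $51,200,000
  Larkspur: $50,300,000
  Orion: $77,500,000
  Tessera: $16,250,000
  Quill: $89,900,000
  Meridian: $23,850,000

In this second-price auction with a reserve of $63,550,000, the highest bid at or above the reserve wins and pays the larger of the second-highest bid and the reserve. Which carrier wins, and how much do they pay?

Second-price auction with a reserve of $63,550,000: the highest bid at or above the reserve wins and pays the larger of the second-highest bid and the reserve.
Bids ranked: 89,900,000 (Quill) > 77,500,000 (Orion) > 51,200,000 (Willow) > 50,300,000 (Larkspur) > 47,750,000 (Vantage) > 27,700,000 (Calder) > …
Highest eligible bid: Quill at $89,900,000.
Second-highest bid $77,500,000 exceeds the reserve $63,550,000 → payment $77,500,000.

Quill pays $77,500,000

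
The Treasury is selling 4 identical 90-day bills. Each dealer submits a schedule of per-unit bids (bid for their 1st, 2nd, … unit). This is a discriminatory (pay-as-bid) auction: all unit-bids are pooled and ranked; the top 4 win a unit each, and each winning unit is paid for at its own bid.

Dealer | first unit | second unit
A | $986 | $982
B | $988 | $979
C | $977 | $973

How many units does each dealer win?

Merging the schedules and taking the best 4: 988 (B-1), 986 (A-1), 982 (A-2), 979 (B-2)
Next rejected bid: $977 (not a price — pay-as-bid).
Allocation: A 2, B 2.

A 2, B 2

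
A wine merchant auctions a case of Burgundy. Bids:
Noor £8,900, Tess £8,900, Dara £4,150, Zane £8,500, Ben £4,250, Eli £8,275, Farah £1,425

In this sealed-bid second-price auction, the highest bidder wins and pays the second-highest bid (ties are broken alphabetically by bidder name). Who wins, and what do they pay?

Sealed-bid second-price auction: the highest bidder wins and pays the second-highest bid.
Bids in order: 8,900 (Noor) > 8,900 (Tess) > 8,500 (Zane) > 8,275 (Eli) > 4,250 (Ben) > 4,150 (Dara) > …
Noor and Tess tie at £8,900; tie-break gives it to Noor.
Second-price: Noor pays Tess's bid of £8,900.

Noor pays £8,900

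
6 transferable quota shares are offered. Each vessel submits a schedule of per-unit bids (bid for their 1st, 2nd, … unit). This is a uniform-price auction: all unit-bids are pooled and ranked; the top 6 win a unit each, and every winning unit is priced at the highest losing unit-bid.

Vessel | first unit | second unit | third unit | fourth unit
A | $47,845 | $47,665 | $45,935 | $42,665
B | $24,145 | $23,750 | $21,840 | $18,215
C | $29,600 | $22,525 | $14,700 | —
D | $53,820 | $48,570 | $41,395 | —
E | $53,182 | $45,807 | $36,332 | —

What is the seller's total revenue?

Total revenue: $274,842

Pooled unit-bids ranked (top 6): 53,820 (D-1), 53,182 (E-1), 48,570 (D-2), 47,845 (A-1), 47,665 (A-2), 45,935 (A-3)
Highest rejected unit-bid = $45,807.
Allocation: A 3, D 2, E 1. Every unit priced at $45,807.
Revenue = 6 × 45,807 = $274,842.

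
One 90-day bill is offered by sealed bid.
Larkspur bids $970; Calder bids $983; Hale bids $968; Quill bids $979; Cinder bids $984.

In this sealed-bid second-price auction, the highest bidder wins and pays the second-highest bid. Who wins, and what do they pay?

Bids in order: 984 (Cinder) > 983 (Calder) > 979 (Quill) > 970 (Larkspur) > 968 (Hale)
Cinder is highest; pays the second-highest bid, $983.

Cinder pays $983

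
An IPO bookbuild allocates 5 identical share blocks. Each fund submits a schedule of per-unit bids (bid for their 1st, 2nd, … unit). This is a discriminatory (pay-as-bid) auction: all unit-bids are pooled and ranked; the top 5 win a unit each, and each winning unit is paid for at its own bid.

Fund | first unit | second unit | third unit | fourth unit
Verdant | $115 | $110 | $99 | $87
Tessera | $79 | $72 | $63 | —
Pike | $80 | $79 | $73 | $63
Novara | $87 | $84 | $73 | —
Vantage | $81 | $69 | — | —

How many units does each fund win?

All unit-bids, highest first — top 5: 115 (Verdant-1), 110 (Verdant-2), 99 (Verdant-3), 87 (Verdant-4), 87 (Novara-1)
Next rejected bid: $84 (not a price — pay-as-bid).
Allocation: Novara 1, Verdant 4.

Novara 1, Verdant 4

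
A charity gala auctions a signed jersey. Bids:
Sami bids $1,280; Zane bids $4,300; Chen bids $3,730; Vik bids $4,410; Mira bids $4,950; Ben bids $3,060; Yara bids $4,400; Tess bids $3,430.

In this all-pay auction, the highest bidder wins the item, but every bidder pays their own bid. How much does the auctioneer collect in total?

Bids in order: 4,950 (Mira) > 4,410 (Vik) > 4,400 (Yara) > 4,300 (Zane) > 3,730 (Chen) > 3,430 (Tess) > …
Every bidder forfeits their bid regardless of winning.
Revenue = 1,280 + 4,300 + 3,730 + 4,410 + 4,950 + 3,060 + 4,400 + 3,430 = $29,560.

Total revenue: $29,560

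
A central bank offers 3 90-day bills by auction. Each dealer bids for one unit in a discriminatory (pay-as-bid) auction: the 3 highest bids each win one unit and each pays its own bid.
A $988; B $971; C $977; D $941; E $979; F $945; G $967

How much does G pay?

G pays $0

Bids ranked high→low: 988 (A), 979 (E), 977 (C), 971 (B), 967 (G), …
Top 3: A, E, C.
G does not win → $0.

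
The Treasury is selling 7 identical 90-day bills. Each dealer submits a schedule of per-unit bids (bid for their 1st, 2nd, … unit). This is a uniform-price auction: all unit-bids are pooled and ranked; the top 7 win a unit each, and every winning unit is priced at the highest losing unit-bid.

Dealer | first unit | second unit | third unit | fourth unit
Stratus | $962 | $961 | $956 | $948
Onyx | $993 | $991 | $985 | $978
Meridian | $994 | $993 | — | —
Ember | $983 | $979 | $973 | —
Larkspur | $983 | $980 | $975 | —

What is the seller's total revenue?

All unit-bids, highest first — top 7: 994 (Meridian-1), 993 (Onyx-1), 993 (Meridian-2), 991 (Onyx-2), 985 (Onyx-3), 983 (Ember-1), 983 (Larkspur-1)
Highest rejected unit-bid = $980.
Allocation: Ember 1, Larkspur 1, Meridian 2, Onyx 3. Every unit priced at $980.
Revenue = 7 × 980 = $6,860.

Total revenue: $6,860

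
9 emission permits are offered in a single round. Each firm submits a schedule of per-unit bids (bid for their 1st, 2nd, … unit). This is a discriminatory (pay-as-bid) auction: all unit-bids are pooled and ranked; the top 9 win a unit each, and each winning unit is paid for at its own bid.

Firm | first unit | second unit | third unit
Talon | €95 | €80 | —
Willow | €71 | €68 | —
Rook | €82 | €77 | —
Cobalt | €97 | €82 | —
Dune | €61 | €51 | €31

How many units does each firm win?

All unit-bids, highest first — top 9: 97 (Cobalt-1), 95 (Talon-1), 82 (Rook-1), 82 (Cobalt-2), 80 (Talon-2), 77 (Rook-2), 71 (Willow-1), 68 (Willow-2), 61 (Dune-1)
Next rejected bid: €51 (not a price — pay-as-bid).
Allocation: Cobalt 2, Dune 1, Rook 2, Talon 2, Willow 2.

Cobalt 2, Dune 1, Rook 2, Talon 2, Willow 2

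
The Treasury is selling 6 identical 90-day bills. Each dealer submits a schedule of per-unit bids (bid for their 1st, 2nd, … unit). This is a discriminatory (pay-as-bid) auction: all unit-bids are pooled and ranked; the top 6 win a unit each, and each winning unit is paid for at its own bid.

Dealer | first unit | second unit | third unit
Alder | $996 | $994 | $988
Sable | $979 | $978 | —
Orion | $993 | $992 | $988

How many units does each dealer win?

Alder 3, Orion 3

Merging the schedules and taking the best 6: 996 (Alder-1), 994 (Alder-2), 993 (Orion-1), 992 (Orion-2), 988 (Alder-3), 988 (Orion-3)
Next rejected bid: $979 (not a price — pay-as-bid).
Allocation: Alder 3, Orion 3.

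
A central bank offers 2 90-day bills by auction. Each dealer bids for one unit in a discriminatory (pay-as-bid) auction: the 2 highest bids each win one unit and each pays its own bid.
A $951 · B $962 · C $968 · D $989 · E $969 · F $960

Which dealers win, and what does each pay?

Ordering the bids: 989 (D), 969 (E), 968 (C), 962 (B), …
The 2 highest are D, E.
Each winner pays its own bid: D $989, E $969.

D $989, E $969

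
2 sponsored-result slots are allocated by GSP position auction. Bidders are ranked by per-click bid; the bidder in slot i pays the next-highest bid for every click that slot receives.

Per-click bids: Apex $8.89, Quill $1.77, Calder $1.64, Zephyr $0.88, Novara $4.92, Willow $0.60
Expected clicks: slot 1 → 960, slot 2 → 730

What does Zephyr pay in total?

Per-click bids in order: $8.89 (Apex) > $4.92 (Novara) > $1.77 (Quill) > …
Zephyr ranks below slot 2 → no slot, pays nothing.

Zephyr pays $0.00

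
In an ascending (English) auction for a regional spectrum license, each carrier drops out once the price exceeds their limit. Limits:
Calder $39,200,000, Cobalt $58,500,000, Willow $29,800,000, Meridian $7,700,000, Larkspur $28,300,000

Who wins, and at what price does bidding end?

Cobalt wins at $39,200,000

Sorting limits: 58,500,000 (Cobalt) > 39,200,000 (Calder) > 29,800,000 (Willow) > 28,300,000 (Larkspur) > 7,700,000 (Meridian)
Bidding ends when Calder exits at $39,200,000; Cobalt takes it.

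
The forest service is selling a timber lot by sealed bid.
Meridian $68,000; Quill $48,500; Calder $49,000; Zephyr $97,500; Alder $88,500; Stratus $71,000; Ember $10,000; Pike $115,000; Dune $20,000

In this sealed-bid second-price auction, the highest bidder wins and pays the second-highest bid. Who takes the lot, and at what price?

Pike pays $97,500

Sorting bids: 115,000 (Pike) > 97,500 (Zephyr) > 88,500 (Alder) > 71,000 (Stratus) > 68,000 (Meridian) > 49,000 (Calder) > …
Pike wins with the highest bid; price is set by the runner-up at $97,500.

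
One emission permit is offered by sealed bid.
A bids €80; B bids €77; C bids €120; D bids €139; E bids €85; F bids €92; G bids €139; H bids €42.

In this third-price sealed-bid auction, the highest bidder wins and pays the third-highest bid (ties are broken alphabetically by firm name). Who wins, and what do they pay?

D pays €120

Rule: the highest bidder wins and pays the third-highest bid.
Bids in order: 139 (D) > 139 (G) > 120 (C) > 92 (F) > 85 (E) > 80 (A) > …
D and G tie at €139; tie-break gives it to D.
D wins; payment is bid #3 in the ranking = €120.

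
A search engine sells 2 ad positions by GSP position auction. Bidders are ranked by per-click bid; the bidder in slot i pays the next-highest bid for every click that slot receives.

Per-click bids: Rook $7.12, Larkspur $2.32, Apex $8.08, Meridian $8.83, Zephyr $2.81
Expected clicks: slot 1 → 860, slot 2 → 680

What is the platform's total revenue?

Total revenue: $11790.40

Per-click bids in order: $8.83 (Meridian) > $8.08 (Apex) > $7.12 (Rook) > …
Slot 1: Meridian pays $8.08 × 860 = $6948.80
Slot 2: Apex pays $7.12 × 680 = $4841.60
Total = $11790.40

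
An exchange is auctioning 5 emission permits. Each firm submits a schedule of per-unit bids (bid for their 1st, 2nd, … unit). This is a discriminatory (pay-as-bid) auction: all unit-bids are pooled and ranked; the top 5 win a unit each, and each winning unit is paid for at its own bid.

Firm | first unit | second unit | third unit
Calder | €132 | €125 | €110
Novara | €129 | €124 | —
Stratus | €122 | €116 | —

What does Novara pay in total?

Pooled unit-bids ranked (top 5): 132 (Calder-1), 129 (Novara-1), 125 (Calder-2), 124 (Novara-2), 122 (Stratus-1)
Next rejected bid: €116 (not a price — pay-as-bid).
Novara's winning unit-bids: 129 + 124 = €253.

Novara pays €253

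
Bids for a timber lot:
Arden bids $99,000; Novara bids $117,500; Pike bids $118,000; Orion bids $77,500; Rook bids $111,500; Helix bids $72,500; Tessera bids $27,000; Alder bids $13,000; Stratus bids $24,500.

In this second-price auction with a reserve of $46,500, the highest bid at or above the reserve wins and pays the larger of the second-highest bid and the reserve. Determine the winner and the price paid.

Bids ranked: 118,000 (Pike) > 117,500 (Novara) > 111,500 (Rook) > 99,000 (Arden) > 77,500 (Orion) > 72,500 (Helix) > …
Pike has the top bid at or above the reserve ($118,000).
Second-highest bid $117,500 exceeds the reserve $46,500 → payment $117,500.

Pike pays $117,500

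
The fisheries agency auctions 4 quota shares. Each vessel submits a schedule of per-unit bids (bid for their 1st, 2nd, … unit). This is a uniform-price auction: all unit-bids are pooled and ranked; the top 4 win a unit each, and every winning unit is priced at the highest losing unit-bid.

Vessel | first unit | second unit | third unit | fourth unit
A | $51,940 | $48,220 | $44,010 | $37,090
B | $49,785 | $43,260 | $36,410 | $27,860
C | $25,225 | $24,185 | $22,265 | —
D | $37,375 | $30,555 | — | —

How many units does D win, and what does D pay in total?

All unit-bids, highest first — top 4: 51,940 (A-1), 49,785 (B-1), 48,220 (A-2), 44,010 (A-3)
The (k+1)-th unit-bid is $43,260.
D wins 0 unit(s) at $43,260 each.

D: 0 units, pays $0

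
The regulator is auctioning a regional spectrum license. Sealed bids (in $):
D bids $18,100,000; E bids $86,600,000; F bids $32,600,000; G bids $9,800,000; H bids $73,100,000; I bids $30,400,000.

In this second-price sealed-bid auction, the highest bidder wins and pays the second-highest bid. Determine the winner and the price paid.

Rule: the highest bidder wins and pays the second-highest bid.
Sorting bids: 86,600,000 (E) > 73,100,000 (H) > 32,600,000 (F) > 30,400,000 (I) > 18,100,000 (D) > 9,800,000 (G)
E wins with the highest bid; price is set by the runner-up at $73,100,000.

E pays $73,100,000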